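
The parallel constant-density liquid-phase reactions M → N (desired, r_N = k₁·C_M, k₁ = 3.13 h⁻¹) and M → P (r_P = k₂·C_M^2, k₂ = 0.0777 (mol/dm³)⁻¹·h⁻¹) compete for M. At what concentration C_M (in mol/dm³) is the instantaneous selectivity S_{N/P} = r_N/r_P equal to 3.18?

S_{N/P} = (k₁/k₂)·C_M⁻¹ ⇒ C_M = (S·k₂/k₁)^(-1).
= (3.18×0.0777/3.13)^(-1) = (0.07894)^(-1) = 12.7 mol/dm³.

12.7 mol/dm³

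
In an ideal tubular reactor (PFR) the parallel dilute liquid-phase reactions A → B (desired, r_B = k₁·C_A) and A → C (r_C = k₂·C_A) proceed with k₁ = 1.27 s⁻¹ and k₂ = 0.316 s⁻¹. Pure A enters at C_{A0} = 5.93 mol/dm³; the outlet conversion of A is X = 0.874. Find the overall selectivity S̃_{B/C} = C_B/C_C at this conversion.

4.02

C_A = C_{A0}(1−X) = 0.7472 mol/dm³.
Both paths are first order in A, so the instantaneous fraction to B is constant: dC_B/d(−C_A) = k₁/(k₁+k₂) = 0.8008.
C_B = 0.8008·(C_{A0}−C_A) = 0.8008×5.183 = 4.15 mol/dm³.
C_C = (C_{A0}−C_A)−C_B = 1.033 mol/dm³; S̃_{B/C} = 4.150/1.033 = 4.02.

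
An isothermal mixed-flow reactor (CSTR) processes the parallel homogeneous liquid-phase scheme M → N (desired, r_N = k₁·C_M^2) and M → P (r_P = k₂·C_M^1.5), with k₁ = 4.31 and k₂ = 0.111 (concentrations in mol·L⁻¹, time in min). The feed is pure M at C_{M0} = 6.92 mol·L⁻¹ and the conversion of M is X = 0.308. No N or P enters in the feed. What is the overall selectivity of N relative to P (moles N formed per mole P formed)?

Exit C_M = C_{M0}(1−X) = 6.92×0.692 = 4.789 mol·L⁻¹.
A CSTR operates uniformly at the exit composition, giving r_N = 98.83 and r_P = 1.163 (each k·C_M^n at C_M = 4.789).
Overall selectivity = C_N/C_P = r_Nτ/(r_Pτ) = r_N/r_P = 85.0.

85.0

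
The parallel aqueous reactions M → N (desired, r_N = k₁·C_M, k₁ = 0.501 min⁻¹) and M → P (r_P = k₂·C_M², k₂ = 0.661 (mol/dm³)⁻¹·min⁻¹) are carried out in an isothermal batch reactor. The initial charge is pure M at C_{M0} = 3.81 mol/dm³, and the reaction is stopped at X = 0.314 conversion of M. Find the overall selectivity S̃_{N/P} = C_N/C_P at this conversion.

C_M = C_{M0}(1−X) = 2.614 mol/dm³.
Along a PFR/batch, dC_N/dC_M = −r_N/(r_N+r_P) = −k₁/(k₁+k₂·C_M).
Integrating from C_{M0} to C_M: C_N = (0.501/0.661)·ln[(0.501+0.661·3.81)/(0.501+0.661·2.61)] = 0.7579·ln(3.019/2.229) = 0.2302 mol/dm³.
C_P = (C_{M0}−C_M)−C_N = 0.9662 mol/dm³; S̃_{N/P} = 0.2302/0.9662 = 0.238.

0.238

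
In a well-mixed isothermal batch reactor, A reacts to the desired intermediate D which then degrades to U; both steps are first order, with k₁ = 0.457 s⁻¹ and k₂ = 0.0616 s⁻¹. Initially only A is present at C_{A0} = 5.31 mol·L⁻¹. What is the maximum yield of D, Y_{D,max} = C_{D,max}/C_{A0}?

0.732

Evaluating C_D at t_opt = ln(k₂/k₁)/(k₂−k₁) gives C_{D,max}/C_{A0} = (k₁/k₂)^[k₂/(k₂−k₁)].
= (0.457/0.0616)^(0.0616/(0.0616−0.457)) = (7.419)^(-0.1558) = 0.7318.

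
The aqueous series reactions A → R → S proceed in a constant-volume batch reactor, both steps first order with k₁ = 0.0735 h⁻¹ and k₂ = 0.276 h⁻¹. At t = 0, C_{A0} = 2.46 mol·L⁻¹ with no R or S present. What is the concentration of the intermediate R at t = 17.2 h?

The intermediate concentration in a first-order A→B→C sequence is C_R = k₁C_{A0}(e^(−k₁t) − e^(−k₂t))/(k₂−k₁).
e^(−k₁t) = e^(−0.0735×17.2) = e^(−1.264) = 0.2825; e^(−k₂t) = e^(−4.747) = 0.008676.
C_R = 0.0735×2.46/(0.276−0.0735) × (0.2825−0.008676) = 0.8929×0.2738 = 0.2445 mol·L⁻¹.

0.244 mol·L⁻¹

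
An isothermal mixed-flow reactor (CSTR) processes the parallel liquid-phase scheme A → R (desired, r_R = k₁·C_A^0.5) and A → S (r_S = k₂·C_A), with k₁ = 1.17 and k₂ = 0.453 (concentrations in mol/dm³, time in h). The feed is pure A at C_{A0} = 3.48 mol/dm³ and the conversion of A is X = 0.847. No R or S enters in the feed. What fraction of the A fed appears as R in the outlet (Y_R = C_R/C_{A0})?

Exit C_A = C_{A0}(1−X) = 3.48×0.153 = 0.5324 mol/dm³.
A CSTR operates uniformly at the exit composition, giving r_R = 0.8537 and r_S = 0.2412 (each k·C_A^n at C_A = 0.5324).
Fraction of consumed A going to R: r_R/(r_R+r_S) = 0.7797.
C_R = 0.7797·C_{A0}·X = 0.7797×3.48×0.847 = 2.30 mol/dm³; Y_R = C_R/C_{A0} = 0.660.

0.660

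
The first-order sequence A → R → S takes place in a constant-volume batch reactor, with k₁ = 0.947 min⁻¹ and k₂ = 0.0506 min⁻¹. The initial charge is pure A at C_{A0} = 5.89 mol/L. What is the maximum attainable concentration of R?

4.99 mol/L

At the optimum, C_{R,max}/C_{A0} = (k₁/k₂)^[k₂/(k₂−k₁)].
= (0.947/0.0506)^(0.0506/(0.0506−0.947)) = (18.72)^(-0.05645) = 0.8476.
C_{R,max} = 0.8476×5.89 = 4.99 mol/L.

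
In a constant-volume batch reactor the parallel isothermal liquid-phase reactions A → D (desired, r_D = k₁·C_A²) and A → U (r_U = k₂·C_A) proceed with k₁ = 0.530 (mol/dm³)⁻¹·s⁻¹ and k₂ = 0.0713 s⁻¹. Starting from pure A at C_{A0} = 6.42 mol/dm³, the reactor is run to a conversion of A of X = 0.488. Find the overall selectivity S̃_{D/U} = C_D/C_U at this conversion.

C_A = C_{A0}(1−X) = 3.287 mol/dm³.
Along a PFR/batch, dC_U/dC_A = −r_U/(r_D+r_U) = −k₂/(k₂+k₁·C_A).
Integrating from C_{A0} to C_A: C_U = (0.0713/0.530)·ln[(0.0713+0.530·6.42)/(0.0713+0.530·3.29)] = 0.1345·ln(3.474/1.813) = 0.08745 mol/dm³.
Then C_D = (C_{A0}−C_A) − C_U = 3.133 − 0.08745 = 3.046 mol/dm³.
S̃_{D/U} = C_D/C_U = 3.046/0.08745 = 34.8.

34.8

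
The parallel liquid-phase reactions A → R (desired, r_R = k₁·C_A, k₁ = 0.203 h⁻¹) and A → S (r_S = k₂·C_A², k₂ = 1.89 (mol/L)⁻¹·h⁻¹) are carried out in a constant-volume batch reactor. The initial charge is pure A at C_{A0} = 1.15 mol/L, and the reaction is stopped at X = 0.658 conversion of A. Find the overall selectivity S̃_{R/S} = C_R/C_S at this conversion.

0.150

C_A = C_{A0}(1−X) = 0.3933 mol/L.
Along a PFR/batch, dC_R/dC_A = −r_R/(r_R+r_S) = −k₁/(k₁+k₂·C_A).
Integrating from C_{A0} to C_A: C_R = (0.203/1.89)·ln[(0.203+1.89·1.15)/(0.203+1.89·0.393)] = 0.1074·ln(2.376/0.9463) = 0.09890 mol/L.
C_S = (C_{A0}−C_A)−C_R = 0.6578 mol/L; S̃_{R/S} = 0.09890/0.6578 = 0.150.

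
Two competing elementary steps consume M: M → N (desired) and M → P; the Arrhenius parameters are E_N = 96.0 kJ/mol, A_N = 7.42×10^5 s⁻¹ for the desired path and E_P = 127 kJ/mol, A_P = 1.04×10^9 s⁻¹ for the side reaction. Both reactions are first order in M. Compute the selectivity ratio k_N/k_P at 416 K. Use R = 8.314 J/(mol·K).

With equal orders, S_{N/P} = k_N/k_P = (A_N/A_P)·exp[(E_P−E_N)/(RT)].
(E_P−E_N)/(RT) = (127−96.0)×10³/(8.314×416) = 31000/3459 = 8.963.
k_N/k_P = (7.42×10^5/1.04×10^9)·exp(8.963) = 7.135×10^-4 × 7810 = 5.57.
Since E_N < E_P, lowering the temperature improves selectivity toward N.

5.57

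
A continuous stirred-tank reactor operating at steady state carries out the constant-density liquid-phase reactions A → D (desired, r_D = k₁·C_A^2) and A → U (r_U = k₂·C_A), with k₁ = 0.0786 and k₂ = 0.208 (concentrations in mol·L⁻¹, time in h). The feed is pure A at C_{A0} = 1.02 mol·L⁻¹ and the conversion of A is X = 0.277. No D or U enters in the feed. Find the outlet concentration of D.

0.0616 mol·L⁻¹

Exit C_A = C_{A0}(1−X) = 1.02×0.723 = 0.7375 mol·L⁻¹.
A CSTR operates uniformly at the exit composition, giving r_D = 0.04275 and r_U = 0.1534 (each k·C_A^n at C_A = 0.7375).
Fraction of consumed A going to D: r_D/(r_D+r_U) = 0.2179.
C_D = 0.2179·C_{A0}·X = 0.2179×1.02×0.277 = 0.0616 mol·L⁻¹.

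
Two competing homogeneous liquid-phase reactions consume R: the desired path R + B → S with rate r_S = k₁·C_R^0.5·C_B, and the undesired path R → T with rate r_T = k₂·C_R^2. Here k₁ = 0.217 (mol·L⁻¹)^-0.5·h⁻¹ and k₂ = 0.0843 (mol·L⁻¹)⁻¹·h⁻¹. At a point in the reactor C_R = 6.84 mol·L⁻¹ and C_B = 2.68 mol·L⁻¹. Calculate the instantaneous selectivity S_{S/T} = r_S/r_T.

S_{S/T} = r_S/r_T = (k₁·C_R^0.5·C_B)/(k₂·C_R^2) = (k₁/k₂)·C_R^-1.5·C_B.
= (0.217×6.840^0.5×2.680) / (0.0843×6.840^2) = 1.521/3.944 = 0.386.

0.386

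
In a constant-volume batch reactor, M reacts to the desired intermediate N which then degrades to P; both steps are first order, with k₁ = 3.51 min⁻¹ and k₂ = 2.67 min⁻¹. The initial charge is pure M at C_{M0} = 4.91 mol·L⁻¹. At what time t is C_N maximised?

0.326 min

For first-order series the maximum of C_N occurs at t_opt = ln(k₂/k₁)/(k₂−k₁).
= ln(2.67/3.51)/(2.67−3.51) = ln(0.7607)/-0.8400 = -0.2735/-0.8400 = 0.326 min.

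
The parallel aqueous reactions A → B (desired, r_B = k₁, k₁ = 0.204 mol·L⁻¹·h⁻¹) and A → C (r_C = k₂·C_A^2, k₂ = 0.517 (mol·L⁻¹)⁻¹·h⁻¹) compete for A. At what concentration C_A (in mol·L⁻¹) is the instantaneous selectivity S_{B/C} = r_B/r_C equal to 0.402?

0.991 mol·L⁻¹

S_{B/C} = (k₁/k₂)·C_A^-2 ⇒ C_A = (S·k₂/k₁)^(-0.5).
= (0.402×0.517/0.204)^(-0.5) = (1.019)^(-0.5) = 0.991 mol·L⁻¹.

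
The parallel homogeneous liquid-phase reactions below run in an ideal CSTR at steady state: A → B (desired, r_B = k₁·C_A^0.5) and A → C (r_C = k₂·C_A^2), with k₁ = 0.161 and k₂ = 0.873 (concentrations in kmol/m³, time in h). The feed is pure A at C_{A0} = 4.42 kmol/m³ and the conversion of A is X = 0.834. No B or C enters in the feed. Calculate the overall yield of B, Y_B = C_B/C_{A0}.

Exit C_A = C_{A0}(1−X) = 4.42×0.166 = 0.7337 kmol/m³.
Rates in a CSTR are evaluated at the outlet concentration: r_B = 0.161×0.7337^0.5 = 0.1379, r_C = 0.873×0.7337^2 = 0.4700.
Fraction of consumed A going to B: r_B/(r_B+r_C) = 0.2269.
C_B = 0.2269·C_{A0}·X = 0.2269×4.42×0.834 = 0.836 kmol/m³; Y_B = C_B/C_{A0} = 0.189.

0.189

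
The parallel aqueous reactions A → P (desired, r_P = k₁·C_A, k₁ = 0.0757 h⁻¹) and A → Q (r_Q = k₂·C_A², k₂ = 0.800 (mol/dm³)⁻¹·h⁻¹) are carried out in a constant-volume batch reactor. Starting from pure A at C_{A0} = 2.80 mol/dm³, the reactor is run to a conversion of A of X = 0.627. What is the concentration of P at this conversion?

C_A = C_{A0}(1−X) = 1.044 mol/dm³.
Along a PFR/batch, dC_P/dC_A = −r_P/(r_P+r_Q) = −k₁/(k₁+k₂·C_A).
Integrating from C_{A0} to C_A: C_P = (0.0757/0.800)·ln[(0.0757+0.800·2.80)/(0.0757+0.800·1.04)] = 0.09463·ln(2.316/0.9112) = 0.08826 mol/dm³.

0.0883 mol/dm³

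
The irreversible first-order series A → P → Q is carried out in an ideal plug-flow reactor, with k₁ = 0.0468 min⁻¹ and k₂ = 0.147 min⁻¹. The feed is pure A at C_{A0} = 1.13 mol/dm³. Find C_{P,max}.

Evaluating C_P at τ_opt = ln(k₂/k₁)/(k₂−k₁) gives C_{P,max}/C_{A0} = (k₁/k₂)^[k₂/(k₂−k₁)].
= (0.0468/0.147)^(0.147/(0.147−0.0468)) = (0.3184)^(1.467) = 0.1865.
C_{P,max} = 0.1865×1.13 = 0.211 mol/dm³.

0.211 mol/dm³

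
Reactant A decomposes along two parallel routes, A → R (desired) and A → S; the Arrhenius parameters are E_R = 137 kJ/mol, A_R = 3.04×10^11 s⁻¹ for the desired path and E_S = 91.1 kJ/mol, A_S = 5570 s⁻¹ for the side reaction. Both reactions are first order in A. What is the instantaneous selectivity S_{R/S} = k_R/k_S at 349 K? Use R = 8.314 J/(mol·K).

k_R/k_S = (A_R/A_S)·exp[−(E_R−E_S)/(RT)] = (A_R/A_S)·exp[(E_S−E_R)/(RT)].
(E_S−E_R)/(RT) = (91.1−137)×10³/(8.314×349) = -45900/2902 = -15.82.
k_R/k_S = (3.04×10^11/5570)·exp(-15.82) = 5.458×10^7 × 1.349×10^-7 = 7.36.
Since E_R > E_S, raising the temperature improves selectivity toward R.

7.36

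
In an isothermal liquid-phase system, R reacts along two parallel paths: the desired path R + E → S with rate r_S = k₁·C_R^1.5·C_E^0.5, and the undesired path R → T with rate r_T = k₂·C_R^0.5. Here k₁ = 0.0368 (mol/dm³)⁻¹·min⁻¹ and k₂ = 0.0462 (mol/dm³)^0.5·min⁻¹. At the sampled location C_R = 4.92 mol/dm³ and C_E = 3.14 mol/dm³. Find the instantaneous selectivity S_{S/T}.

S_{S/T} = r_S/r_T = (k₁·C_R^1.5·C_E^0.5)/(k₂·C_R^0.5) = (k₁/k₂)·C_R·C_E^0.5.
= (0.0368×4.920^1.5×3.140^0.5) / (0.0462×4.920^0.5) = 0.7116/0.1025 = 6.94.
Since the desired path is higher order in R, keeping C_R high (PFR or concentrated feed) favours S.

6.94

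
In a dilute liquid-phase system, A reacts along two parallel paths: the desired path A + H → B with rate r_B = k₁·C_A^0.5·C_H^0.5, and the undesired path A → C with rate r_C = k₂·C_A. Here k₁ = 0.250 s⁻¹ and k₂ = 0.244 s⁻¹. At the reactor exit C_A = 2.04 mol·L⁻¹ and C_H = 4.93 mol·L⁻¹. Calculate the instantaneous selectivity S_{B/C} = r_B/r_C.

1.59

S_{B/C} = r_B/r_C = (k₁·C_A^0.5·C_H^0.5)/(k₂·C_A) = (k₁/k₂)·C_A^-0.5·C_H^0.5.
= (0.250×2.040^0.5×4.930^0.5) / (0.244×2.040) = 0.7928/0.4978 = 1.59.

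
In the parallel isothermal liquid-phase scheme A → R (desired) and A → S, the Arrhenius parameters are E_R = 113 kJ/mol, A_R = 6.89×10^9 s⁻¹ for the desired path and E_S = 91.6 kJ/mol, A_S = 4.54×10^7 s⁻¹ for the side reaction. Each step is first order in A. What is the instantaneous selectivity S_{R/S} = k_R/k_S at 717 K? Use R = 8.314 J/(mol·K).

4.19

k_R/k_S = (A_R/A_S)·exp[−(E_R−E_S)/(RT)] = (A_R/A_S)·exp[(E_S−E_R)/(RT)].
(E_S−E_R)/(RT) = (91.6−113)×10³/(8.314×717) = -21400/5961 = -3.590.
k_R/k_S = (6.89×10^9/4.54×10^7)·exp(-3.590) = 151.8 × 0.02760 = 4.19.
Since E_R > E_S, raising the temperature improves selectivity toward R.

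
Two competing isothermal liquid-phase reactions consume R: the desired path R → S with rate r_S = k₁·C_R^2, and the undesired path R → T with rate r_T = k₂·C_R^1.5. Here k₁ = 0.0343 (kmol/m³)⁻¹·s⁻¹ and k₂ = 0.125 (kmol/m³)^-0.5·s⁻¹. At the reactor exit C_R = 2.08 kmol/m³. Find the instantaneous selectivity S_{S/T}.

0.396

S_{S/T} = r_S/r_T = (k₁·C_R^2)/(k₂·C_R^1.5) = (k₁/k₂)·C_R^0.5.
= (0.0343×2.080^2) / (0.125×2.080^1.5) = 0.1484/0.3750 = 0.396.
Since the desired path is higher order in R, keeping C_R high (PFR or concentrated feed) favours S.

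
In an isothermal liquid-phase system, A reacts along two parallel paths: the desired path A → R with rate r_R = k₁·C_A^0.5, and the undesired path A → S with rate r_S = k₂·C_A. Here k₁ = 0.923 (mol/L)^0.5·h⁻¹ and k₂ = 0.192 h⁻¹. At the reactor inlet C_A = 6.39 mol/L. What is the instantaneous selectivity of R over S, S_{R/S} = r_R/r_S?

1.90

S_{R/S} = r_R/r_S = (k₁·C_A^0.5)/(k₂·C_A) = (k₁/k₂)·C_A^-0.5.
= (0.923×6.390^0.5) / (0.192×6.390) = 2.333/1.227 = 1.90.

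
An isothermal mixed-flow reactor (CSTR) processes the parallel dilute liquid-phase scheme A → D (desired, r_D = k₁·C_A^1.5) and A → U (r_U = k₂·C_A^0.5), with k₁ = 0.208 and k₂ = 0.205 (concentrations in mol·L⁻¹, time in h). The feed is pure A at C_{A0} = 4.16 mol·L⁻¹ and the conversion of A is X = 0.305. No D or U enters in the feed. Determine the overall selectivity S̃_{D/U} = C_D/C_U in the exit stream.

2.93

Exit C_A = C_{A0}(1−X) = 4.16×0.695 = 2.891 mol·L⁻¹.
A CSTR operates uniformly at the exit composition, giving r_D = 1.023 and r_U = 0.3486 (each k·C_A^n at C_A = 2.891).
Overall selectivity = C_D/C_U = r_Dτ/(r_Uτ) = r_D/r_U = 2.93.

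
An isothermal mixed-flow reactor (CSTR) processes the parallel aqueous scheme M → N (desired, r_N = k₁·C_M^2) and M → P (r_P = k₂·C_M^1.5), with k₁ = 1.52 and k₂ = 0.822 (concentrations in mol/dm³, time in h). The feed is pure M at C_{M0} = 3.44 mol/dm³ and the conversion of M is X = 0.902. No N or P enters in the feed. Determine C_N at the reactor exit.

Exit C_M = C_{M0}(1−X) = 3.44×0.0980 = 0.3371 mol/dm³.
In a CSTR the entire volume is at exit conditions, so r_N = 1.52×0.3371^2 = 0.1727 and r_P = 0.822×0.3371^1.5 = 0.1609.
Fraction of consumed M going to N: r_N/(r_N+r_P) = 0.5178.
C_N = 0.5178·C_{M0}·X = 0.5178×3.44×0.902 = 1.61 mol/dm³.

1.61 mol/dm³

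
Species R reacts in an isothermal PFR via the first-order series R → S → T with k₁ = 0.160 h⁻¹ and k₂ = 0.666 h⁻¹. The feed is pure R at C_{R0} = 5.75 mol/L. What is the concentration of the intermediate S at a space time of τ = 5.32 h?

For first-order series with pure R initially, C_S(τ) = k₁C_{R0}/(k₂−k₁)·(e^(−k₁τ) − e^(−k₂τ)).
e^(−k₁τ) = e^(−0.160×5.32) = e^(−0.8512) = 0.4269; e^(−k₂τ) = e^(−3.543) = 0.02892.
C_S = 0.160×5.75/(0.666−0.160) × (0.4269−0.02892) = 1.818×0.3980 = 0.7236 mol/L.

0.724 mol/L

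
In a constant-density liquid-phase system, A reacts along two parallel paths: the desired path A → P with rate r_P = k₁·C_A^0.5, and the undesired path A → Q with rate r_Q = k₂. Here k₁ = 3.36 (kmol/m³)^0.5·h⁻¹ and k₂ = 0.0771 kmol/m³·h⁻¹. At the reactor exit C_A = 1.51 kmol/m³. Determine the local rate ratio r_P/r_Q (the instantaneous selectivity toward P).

S_{P/Q} = r_P/r_Q = (k₁·C_A^0.5)/(k₂) = (k₁/k₂)·C_A^0.5.
= (3.36×1.510^0.5) / (0.0771) = 4.129/0.07710 = 53.6.
Since the desired path is higher order in A, keeping C_A high (PFR or concentrated feed) favours P.

53.6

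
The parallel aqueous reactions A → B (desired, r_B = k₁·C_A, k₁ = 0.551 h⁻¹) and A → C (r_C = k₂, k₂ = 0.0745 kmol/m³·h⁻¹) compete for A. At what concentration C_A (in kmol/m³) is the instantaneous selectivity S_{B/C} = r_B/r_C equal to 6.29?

S_{B/C} = (k₁/k₂)·C_A ⇒ C_A = S·k₂/k₁.
= 6.29×0.0745/0.551 = 0.850 kmol/m³.

0.850 kmol/m³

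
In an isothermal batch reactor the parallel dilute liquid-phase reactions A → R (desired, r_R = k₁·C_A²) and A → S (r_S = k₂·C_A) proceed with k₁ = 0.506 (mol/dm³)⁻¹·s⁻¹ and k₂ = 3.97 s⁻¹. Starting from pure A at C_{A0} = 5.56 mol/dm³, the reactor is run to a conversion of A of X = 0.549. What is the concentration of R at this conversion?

1.03 mol/dm³

C_A = C_{A0}(1−X) = 2.508 mol/dm³.
Along a PFR/batch, dC_S/dC_A = −r_S/(r_R+r_S) = −k₂/(k₂+k₁·C_A).
Integrating from C_{A0} to C_A: C_S = (3.97/0.506)·ln[(3.97+0.506·5.56)/(3.97+0.506·2.51)] = 7.846·ln(6.783/5.239) = 2.027 mol/dm³.
Then C_R = (C_{A0}−C_A) − C_S = 3.052 − 2.027 = 1.025 mol/dm³.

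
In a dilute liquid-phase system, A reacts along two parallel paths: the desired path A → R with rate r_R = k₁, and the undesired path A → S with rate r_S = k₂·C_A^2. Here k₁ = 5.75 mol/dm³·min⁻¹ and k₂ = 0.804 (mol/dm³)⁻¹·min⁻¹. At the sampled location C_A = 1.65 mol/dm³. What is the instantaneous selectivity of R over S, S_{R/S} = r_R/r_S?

S_{R/S} = r_R/r_S = (k₁)/(k₂·C_A^2) = (k₁/k₂)·C_A^-2.
= (5.75) / (0.804×1.650^2) = 5.750/2.189 = 2.63.
The undesired path is higher order in A, so low C_A (CSTR or dilute feed) favours R.

2.63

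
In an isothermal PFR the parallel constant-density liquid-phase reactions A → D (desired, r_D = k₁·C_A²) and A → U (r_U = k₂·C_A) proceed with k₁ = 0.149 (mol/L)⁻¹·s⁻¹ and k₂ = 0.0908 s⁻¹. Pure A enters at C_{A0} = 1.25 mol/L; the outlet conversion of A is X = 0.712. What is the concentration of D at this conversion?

C_A = C_{A0}(1−X) = 0.3600 mol/L.
Along a PFR/batch, dC_U/dC_A = −r_U/(r_D+r_U) = −k₂/(k₂+k₁·C_A).
Integrating from C_{A0} to C_A: C_U = (0.0908/0.149)·ln[(0.0908+0.149·1.25)/(0.0908+0.149·0.360)] = 0.6094·ln(0.2771/0.1444) = 0.3969 mol/L.
Then C_D = (C_{A0}−C_A) − C_U = 0.8900 − 0.3969 = 0.4931 mol/L.

0.493 mol/L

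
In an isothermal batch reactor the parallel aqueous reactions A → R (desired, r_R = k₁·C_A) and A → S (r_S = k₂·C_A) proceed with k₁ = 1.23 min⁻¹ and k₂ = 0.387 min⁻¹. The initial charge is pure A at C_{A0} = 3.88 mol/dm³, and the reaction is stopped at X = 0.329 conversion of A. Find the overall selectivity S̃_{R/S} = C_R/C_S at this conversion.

C_A = C_{A0}(1−X) = 2.603 mol/dm³.
Both paths are first order in A, so the instantaneous fraction to R is constant: dC_R/d(−C_A) = k₁/(k₁+k₂) = 0.7607.
C_R = 0.7607·(C_{A0}−C_A) = 0.7607×1.277 = 0.971 mol/dm³.
C_S = (C_{A0}−C_A)−C_R = 0.3055 mol/dm³; S̃_{R/S} = 0.9710/0.3055 = 3.18.

3.18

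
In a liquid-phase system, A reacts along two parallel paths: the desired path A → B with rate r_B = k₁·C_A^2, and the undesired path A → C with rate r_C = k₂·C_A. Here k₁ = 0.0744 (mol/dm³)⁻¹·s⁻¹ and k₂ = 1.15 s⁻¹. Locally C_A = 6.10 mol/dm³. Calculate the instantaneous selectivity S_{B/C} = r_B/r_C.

0.395

S_{B/C} = r_B/r_C = (k₁·C_A^2)/(k₂·C_A) = (k₁/k₂)·C_A.
= (0.0744×6.100^2) / (1.15×6.100) = 2.768/7.015 = 0.395.
Since the desired path is higher order in A, keeping C_A high (PFR or concentrated feed) favours B.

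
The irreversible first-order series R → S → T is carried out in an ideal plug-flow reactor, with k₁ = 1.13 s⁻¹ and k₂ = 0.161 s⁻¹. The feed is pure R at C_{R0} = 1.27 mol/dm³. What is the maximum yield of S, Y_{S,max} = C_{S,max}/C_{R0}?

Evaluating C_S at τ_opt = ln(k₂/k₁)/(k₂−k₁) gives C_{S,max}/C_{R0} = (k₁/k₂)^[k₂/(k₂−k₁)].
= (1.13/0.161)^(0.161/(0.161−1.13)) = (7.019)^(-0.1662) = 0.7234.

0.723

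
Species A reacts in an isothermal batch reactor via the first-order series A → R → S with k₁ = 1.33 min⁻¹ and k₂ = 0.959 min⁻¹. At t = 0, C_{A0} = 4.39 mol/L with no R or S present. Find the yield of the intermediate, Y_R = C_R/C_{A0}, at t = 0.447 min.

Solving the coupled first-order balances gives C_R(t) = [k₁/(k₂−k₁)]·C_{A0}·(e^(−k₁t) − e^(−k₂t)).
e^(−k₁t) = e^(−1.33×0.447) = e^(−0.5945) = 0.5518; e^(−k₂t) = e^(−0.4287) = 0.6514.
C_R = 1.33×4.39/(0.959−1.33) × (0.5518−0.6514) = (-15.74)×(-0.09954) = 1.567 mol/L.
Y_R = C_R/C_{A0} = 1.567/4.39 = 0.357.

0.357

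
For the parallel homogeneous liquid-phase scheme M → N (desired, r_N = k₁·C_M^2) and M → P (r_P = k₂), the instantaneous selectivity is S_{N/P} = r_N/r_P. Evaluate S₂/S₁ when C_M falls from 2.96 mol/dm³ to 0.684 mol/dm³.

0.0534

S_{N/P} = (k₁/k₂)·C_M^2, so S₂/S₁ = (C_{M,2}/C_{M,1})^2.
= (0.684/2.96)^2 = (0.2311)^2 = 0.0534.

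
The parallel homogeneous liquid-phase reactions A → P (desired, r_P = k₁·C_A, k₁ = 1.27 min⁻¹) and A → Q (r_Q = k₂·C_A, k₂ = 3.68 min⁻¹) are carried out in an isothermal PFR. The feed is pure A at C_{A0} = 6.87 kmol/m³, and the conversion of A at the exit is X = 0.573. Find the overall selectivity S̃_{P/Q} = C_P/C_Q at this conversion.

C_A = C_{A0}(1−X) = 2.933 kmol/m³.
Both paths are first order in A, so the instantaneous fraction to P is constant: dC_P/d(−C_A) = k₁/(k₁+k₂) = 0.2566.
C_P = 0.2566·(C_{A0}−C_A) = 0.2566×3.937 = 1.01 kmol/m³.
C_Q = (C_{A0}−C_A)−C_P = 2.927 kmol/m³; S̃_{P/Q} = 1.010/2.927 = 0.345.

0.345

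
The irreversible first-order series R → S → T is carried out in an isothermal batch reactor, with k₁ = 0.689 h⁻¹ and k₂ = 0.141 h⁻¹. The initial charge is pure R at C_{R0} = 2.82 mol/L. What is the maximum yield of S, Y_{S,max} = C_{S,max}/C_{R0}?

For a first-order series the maximum intermediate yield is C_{S,max}/C_{R0} = (k₁/k₂)^[k₂/(k₂−k₁)].
= (0.689/0.141)^(0.141/(0.141−0.689)) = (4.887)^(-0.2573) = 0.6648.

0.665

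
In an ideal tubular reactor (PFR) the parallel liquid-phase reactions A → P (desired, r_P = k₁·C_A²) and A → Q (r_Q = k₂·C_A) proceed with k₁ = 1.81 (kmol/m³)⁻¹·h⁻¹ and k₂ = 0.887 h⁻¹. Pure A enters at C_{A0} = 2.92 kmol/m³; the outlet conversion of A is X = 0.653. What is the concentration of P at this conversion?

1.51 kmol/m³

C_A = C_{A0}(1−X) = 1.013 kmol/m³.
Along a PFR/batch, dC_Q/dC_A = −r_Q/(r_P+r_Q) = −k₂/(k₂+k₁·C_A).
Integrating from C_{A0} to C_A: C_Q = (0.887/1.81)·ln[(0.887+1.81·2.92)/(0.887+1.81·1.01)] = 0.4901·ln(6.172/2.721) = 0.4014 kmol/m³.
Then C_P = (C_{A0}−C_A) − C_Q = 1.907 − 0.4014 = 1.505 kmol/m³.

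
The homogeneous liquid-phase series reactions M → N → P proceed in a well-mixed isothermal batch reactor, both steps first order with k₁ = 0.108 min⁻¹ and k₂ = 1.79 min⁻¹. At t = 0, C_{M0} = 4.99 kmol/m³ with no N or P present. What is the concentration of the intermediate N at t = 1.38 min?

The intermediate concentration in a first-order A→B→C sequence is C_N = k₁C_{M0}(e^(−k₁t) − e^(−k₂t))/(k₂−k₁).
e^(−k₁t) = e^(−0.108×1.38) = e^(−0.1490) = 0.8615; e^(−k₂t) = e^(−2.470) = 0.08457.
C_N = 0.108×4.99/(1.79−0.108) × (0.8615−0.08457) = 0.3204×0.7770 = 0.2489 kmol/m³.

0.249 kmol/m³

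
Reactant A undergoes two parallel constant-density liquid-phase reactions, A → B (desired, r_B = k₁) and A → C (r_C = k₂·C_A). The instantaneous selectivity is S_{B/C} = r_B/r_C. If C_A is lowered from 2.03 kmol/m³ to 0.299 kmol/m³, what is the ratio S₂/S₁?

6.79

S_{B/C} = (k₁/k₂)·C_A⁻¹, so S₂/S₁ = (C_{A,2}/C_{A,1})⁻¹.
= 2.03/0.299 = 6.79.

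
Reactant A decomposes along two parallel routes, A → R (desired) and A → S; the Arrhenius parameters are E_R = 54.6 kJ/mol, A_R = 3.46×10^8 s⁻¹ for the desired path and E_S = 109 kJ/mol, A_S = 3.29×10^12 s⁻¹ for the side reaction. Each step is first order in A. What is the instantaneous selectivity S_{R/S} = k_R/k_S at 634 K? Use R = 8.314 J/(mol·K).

3.19

Since both paths have the same order in A, the concentration cancels and S_{R/S} = k_R/k_S = (A_R/A_S)·exp[(E_S−E_R)/(RT)].
(E_S−E_R)/(RT) = (109−54.6)×10³/(8.314×634) = 54400/5271 = 10.32.
k_R/k_S = (3.46×10^8/3.29×10^12)·exp(10.32) = 1.052×10^-4 × 30348 = 3.19.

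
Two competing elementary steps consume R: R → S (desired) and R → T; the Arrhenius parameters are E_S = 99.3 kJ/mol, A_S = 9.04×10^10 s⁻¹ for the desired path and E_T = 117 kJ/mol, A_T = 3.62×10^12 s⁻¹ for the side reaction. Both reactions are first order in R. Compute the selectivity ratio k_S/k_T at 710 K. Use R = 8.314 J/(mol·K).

0.501

k_S/k_T = (A_S/A_T)·exp[−(E_S−E_T)/(RT)] = (A_S/A_T)·exp[(E_T−E_S)/(RT)].
(E_T−E_S)/(RT) = (117−99.3)×10³/(8.314×710) = 17700/5903 = 2.999.
k_S/k_T = (9.04×10^10/3.62×10^12)·exp(2.999) = 0.02497 × 20.06 = 0.501.
Since E_S < E_T, lowering the temperature improves selectivity toward S.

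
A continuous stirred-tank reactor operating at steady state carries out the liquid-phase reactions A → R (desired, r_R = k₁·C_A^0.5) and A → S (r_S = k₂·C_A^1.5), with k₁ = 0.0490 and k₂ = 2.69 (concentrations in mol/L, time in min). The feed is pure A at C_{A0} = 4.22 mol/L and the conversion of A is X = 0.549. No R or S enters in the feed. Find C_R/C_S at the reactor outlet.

Exit C_A = C_{A0}(1−X) = 4.22×0.451 = 1.903 mol/L.
In a CSTR the entire volume is at exit conditions, so r_R = 0.0490×1.903^0.5 = 0.06760 and r_S = 2.69×1.903^1.5 = 7.063.
Overall selectivity = C_R/C_S = r_Rτ/(r_Sτ) = r_R/r_S = 0.00957.

0.00957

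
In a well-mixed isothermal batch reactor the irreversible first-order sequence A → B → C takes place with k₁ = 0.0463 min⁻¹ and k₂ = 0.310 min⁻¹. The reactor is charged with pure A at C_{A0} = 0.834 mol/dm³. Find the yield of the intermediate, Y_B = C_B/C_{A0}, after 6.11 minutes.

0.106

For first-order series with pure A initially, C_B(t) = k₁C_{A0}/(k₂−k₁)·(e^(−k₁t) − e^(−k₂t)).
e^(−k₁t) = e^(−0.0463×6.11) = e^(−0.2829) = 0.7536; e^(−k₂t) = e^(−1.894) = 0.1505.
C_B = 0.0463×0.834/(0.310−0.0463) × (0.7536−0.1505) = 0.1464×0.6031 = 0.08832 mol/dm³.
Y_B = C_B/C_{A0} = 0.08832/0.834 = 0.106.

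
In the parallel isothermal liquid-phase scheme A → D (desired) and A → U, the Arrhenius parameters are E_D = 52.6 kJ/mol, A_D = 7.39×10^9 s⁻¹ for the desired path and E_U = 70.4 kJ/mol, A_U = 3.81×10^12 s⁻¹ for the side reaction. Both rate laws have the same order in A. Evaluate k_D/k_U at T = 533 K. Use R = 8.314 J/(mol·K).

k_D/k_U = (A_D/A_U)·exp[−(E_D−E_U)/(RT)] = (A_D/A_U)·exp[(E_U−E_D)/(RT)].
(E_U−E_D)/(RT) = (70.4−52.6)×10³/(8.314×533) = 17800/4431 = 4.017.
k_D/k_U = (7.39×10^9/3.81×10^12)·exp(4.017) = 0.001940 × 55.52 = 0.108.
Since E_D < E_U, lowering the temperature improves selectivity toward D.

0.108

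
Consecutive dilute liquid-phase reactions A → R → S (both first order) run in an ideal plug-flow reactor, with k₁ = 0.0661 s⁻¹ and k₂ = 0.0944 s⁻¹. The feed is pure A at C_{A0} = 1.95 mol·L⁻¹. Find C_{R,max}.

0.594 mol·L⁻¹

At the optimum, C_{R,max}/C_{A0} = (k₁/k₂)^[k₂/(k₂−k₁)].
= (0.0661/0.0944)^(0.0944/(0.0944−0.0661)) = (0.7002)^(3.336) = 0.3046.
C_{R,max} = 0.3046×1.95 = 0.594 mol·L⁻¹.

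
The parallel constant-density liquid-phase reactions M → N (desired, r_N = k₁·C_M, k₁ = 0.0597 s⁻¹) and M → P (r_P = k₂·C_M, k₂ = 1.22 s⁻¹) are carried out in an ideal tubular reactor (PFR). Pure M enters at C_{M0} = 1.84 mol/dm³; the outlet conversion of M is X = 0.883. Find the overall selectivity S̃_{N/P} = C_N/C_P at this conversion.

0.0489

C_M = C_{M0}(1−X) = 0.2153 mol/dm³.
Both paths are first order in M, so the instantaneous fraction to N is constant: dC_N/d(−C_M) = k₁/(k₁+k₂) = 0.04665.
C_N = 0.04665·(C_{M0}−C_M) = 0.04665×1.625 = 0.0758 mol/dm³.
C_P = (C_{M0}−C_M)−C_N = 1.549 mol/dm³; S̃_{N/P} = 0.07580/1.549 = 0.0489.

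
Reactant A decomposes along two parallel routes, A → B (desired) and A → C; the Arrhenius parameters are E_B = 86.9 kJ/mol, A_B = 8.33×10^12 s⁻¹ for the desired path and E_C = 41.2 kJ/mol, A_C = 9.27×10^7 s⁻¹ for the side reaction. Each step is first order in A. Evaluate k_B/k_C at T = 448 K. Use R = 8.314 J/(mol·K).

0.422

With equal orders, S_{B/C} = k_B/k_C = (A_B/A_C)·exp[(E_C−E_B)/(RT)].
(E_C−E_B)/(RT) = (41.2−86.9)×10³/(8.314×448) = -45700/3725 = -12.27.
k_B/k_C = (8.33×10^12/9.27×10^7)·exp(-12.27) = 89860 × 4.693×10^-6 = 0.422.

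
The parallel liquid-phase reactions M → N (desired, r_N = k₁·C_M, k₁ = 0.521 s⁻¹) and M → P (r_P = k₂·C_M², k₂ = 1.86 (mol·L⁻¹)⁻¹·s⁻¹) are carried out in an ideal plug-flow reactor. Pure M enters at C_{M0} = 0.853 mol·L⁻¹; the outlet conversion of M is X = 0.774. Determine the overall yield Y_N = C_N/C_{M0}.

0.287

C_M = C_{M0}(1−X) = 0.1928 mol·L⁻¹.
Along a PFR/batch, dC_N/dC_M = −r_N/(r_N+r_P) = −k₁/(k₁+k₂·C_M).
Integrating from C_{M0} to C_M: C_N = (0.521/1.86)·ln[(0.521+1.86·0.853)/(0.521+1.86·0.193)] = 0.2801·ln(2.108/0.8796) = 0.2448 mol·L⁻¹.
Y_N = C_N/C_{M0} = 0.2448/0.853 = 0.287.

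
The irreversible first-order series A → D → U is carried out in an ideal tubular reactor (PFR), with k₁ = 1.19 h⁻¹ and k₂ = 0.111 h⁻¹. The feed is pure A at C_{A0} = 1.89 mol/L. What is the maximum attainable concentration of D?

At the optimum, C_{D,max}/C_{A0} = (k₁/k₂)^[k₂/(k₂−k₁)].
= (1.19/0.111)^(0.111/(0.111−1.19)) = (10.72)^(-0.1029) = 0.7835.
C_{D,max} = 0.7835×1.89 = 1.48 mol/L.

1.48 mol/L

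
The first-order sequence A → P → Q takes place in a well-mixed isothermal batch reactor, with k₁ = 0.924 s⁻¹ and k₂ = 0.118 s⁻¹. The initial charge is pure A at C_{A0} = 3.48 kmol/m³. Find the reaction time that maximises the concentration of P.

2.55 s

For first-order series the maximum of C_P occurs at t_opt = ln(k₂/k₁)/(k₂−k₁).
= ln(0.118/0.924)/(0.118−0.924) = ln(0.1277)/-0.8060 = -2.058/-0.8060 = 2.55 s.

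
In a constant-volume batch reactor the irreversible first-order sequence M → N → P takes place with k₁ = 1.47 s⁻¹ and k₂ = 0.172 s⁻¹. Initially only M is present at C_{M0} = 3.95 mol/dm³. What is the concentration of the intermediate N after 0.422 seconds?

1.75 mol/dm³

For first-order series with pure M initially, C_N(t) = k₁C_{M0}/(k₂−k₁)·(e^(−k₁t) − e^(−k₂t)).
e^(−k₁t) = e^(−1.47×0.422) = e^(−0.6203) = 0.5378; e^(−k₂t) = e^(−0.07258) = 0.9300.
C_N = 1.47×3.95/(0.172−1.47) × (0.5378−0.9300) = (-4.473)×(-0.3922) = 1.755 mol/dm³.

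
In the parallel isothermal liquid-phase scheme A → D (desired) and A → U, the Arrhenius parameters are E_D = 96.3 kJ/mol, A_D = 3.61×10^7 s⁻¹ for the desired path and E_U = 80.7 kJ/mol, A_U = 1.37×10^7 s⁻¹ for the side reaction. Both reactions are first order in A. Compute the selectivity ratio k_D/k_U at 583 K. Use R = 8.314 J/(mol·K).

k_D/k_U = (A_D/A_U)·exp[−(E_D−E_U)/(RT)] = (A_D/A_U)·exp[(E_U−E_D)/(RT)].
(E_U−E_D)/(RT) = (80.7−96.3)×10³/(8.314×583) = -15600/4847 = -3.218.
k_D/k_U = (3.61×10^7/1.37×10^7)·exp(-3.218) = 2.635 × 0.04002 = 0.105.
Since E_D > E_U, raising the temperature improves selectivity toward D.

0.105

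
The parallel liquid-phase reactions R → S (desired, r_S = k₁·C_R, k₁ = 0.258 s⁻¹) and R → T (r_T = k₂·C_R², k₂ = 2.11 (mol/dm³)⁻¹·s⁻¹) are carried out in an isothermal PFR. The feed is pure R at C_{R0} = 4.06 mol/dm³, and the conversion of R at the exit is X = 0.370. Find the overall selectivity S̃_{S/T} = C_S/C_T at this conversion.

C_R = C_{R0}(1−X) = 2.558 mol/dm³.
Along a PFR/batch, dC_S/dC_R = −r_S/(r_S+r_T) = −k₁/(k₁+k₂·C_R).
Integrating from C_{R0} to C_R: C_S = (0.258/2.11)·ln[(0.258+2.11·4.06)/(0.258+2.11·2.56)] = 0.1223·ln(8.825/5.655) = 0.05441 mol/dm³.
C_T = (C_{R0}−C_R)−C_S = 1.448 mol/dm³; S̃_{S/T} = 0.05441/1.448 = 0.0376.

0.0376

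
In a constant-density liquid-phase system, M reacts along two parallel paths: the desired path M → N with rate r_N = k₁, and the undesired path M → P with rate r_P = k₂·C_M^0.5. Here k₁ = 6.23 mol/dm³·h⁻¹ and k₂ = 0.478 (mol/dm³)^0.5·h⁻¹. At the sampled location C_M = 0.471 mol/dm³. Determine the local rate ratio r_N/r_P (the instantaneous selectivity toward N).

S_{N/P} = r_N/r_P = (k₁)/(k₂·C_M^0.5) = (k₁/k₂)·C_M^-0.5.
= (6.23) / (0.478×0.4710^0.5) = 6.230/0.3280 = 19.0.
The undesired path is higher order in M, so low C_M (CSTR or dilute feed) favours N.

19.0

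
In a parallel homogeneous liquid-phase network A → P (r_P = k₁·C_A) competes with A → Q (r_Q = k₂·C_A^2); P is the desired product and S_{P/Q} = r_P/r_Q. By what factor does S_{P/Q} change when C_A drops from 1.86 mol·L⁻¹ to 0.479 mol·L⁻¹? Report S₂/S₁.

3.88

S_{P/Q} = (k₁/k₂)·C_A⁻¹, so S₂/S₁ = (C_{A,2}/C_{A,1})⁻¹.
= 1.86/0.479 = 3.88.
Selectivity toward P rises as C_A falls — low-concentration operation is favoured.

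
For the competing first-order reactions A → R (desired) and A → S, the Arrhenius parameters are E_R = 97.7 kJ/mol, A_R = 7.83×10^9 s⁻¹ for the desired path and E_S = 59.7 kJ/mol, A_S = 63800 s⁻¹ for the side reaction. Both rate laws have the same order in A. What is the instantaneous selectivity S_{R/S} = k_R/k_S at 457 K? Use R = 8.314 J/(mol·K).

5.56

k_R/k_S = (A_R/A_S)·exp[−(E_R−E_S)/(RT)] = (A_R/A_S)·exp[(E_S−E_R)/(RT)].
(E_S−E_R)/(RT) = (59.7−97.7)×10³/(8.314×457) = -38000/3799 = -10.00.
k_R/k_S = (7.83×10^9/63800)·exp(-10.00) = 1.227×10^5 × 4.534×10^-5 = 5.56.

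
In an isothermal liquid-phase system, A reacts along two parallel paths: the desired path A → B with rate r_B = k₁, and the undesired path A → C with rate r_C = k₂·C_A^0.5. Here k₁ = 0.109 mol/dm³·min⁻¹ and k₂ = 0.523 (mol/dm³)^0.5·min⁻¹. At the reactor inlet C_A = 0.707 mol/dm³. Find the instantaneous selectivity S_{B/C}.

S_{B/C} = r_B/r_C = (k₁)/(k₂·C_A^0.5) = (k₁/k₂)·C_A^-0.5.
= (0.109) / (0.523×0.7070^0.5) = 0.1090/0.4398 = 0.248.

0.248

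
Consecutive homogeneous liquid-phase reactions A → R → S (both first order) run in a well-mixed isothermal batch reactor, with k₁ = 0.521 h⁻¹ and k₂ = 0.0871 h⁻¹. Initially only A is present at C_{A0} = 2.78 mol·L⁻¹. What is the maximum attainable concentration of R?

For a first-order series the maximum intermediate yield is C_{R,max}/C_{A0} = (k₁/k₂)^[k₂/(k₂−k₁)].
= (0.521/0.0871)^(0.0871/(0.0871−0.521)) = (5.982)^(-0.2007) = 0.6983.
C_{R,max} = 0.6983×2.78 = 1.94 mol·L⁻¹.

1.94 mol·L⁻¹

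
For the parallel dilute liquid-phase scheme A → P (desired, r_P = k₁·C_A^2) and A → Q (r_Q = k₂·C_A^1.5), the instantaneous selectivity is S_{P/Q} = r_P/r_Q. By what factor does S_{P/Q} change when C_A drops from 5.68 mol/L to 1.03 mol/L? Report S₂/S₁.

S_{P/Q} = (k₁/k₂)·C_A^0.5, so S₂/S₁ = (C_{A,2}/C_{A,1})^0.5.
= (1.03/5.68)^0.5 = (0.1813)^0.5 = 0.426.

0.426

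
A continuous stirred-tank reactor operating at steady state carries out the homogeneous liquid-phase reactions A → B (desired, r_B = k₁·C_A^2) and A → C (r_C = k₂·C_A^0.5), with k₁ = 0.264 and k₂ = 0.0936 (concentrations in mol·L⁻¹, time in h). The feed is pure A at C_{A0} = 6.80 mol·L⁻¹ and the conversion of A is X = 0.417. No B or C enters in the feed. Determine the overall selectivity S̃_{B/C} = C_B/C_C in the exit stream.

Exit C_A = C_{A0}(1−X) = 6.80×0.583 = 3.964 mol·L⁻¹.
A CSTR operates uniformly at the exit composition, giving r_B = 4.149 and r_C = 0.1864 (each k·C_A^n at C_A = 3.964).
Overall selectivity = C_B/C_C = r_Bτ/(r_Cτ) = r_B/r_C = 22.3.

22.3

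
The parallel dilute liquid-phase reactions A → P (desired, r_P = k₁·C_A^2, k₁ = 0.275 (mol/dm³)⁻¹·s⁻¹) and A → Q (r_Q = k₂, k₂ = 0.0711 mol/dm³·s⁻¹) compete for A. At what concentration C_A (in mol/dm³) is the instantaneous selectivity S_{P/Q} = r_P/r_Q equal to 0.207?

S_{P/Q} = (k₁/k₂)·C_A^2 ⇒ C_A = (S·k₂/k₁)^(0.5).
= (0.207×0.0711/0.275)^(0.5) = (0.05352)^(0.5) = 0.231 mol/dm³.

0.231 mol/dm³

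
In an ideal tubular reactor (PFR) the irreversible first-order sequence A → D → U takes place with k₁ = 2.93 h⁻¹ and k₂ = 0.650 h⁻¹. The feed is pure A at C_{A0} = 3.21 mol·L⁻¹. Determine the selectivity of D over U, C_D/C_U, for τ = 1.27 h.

The intermediate concentration in a first-order A→B→C sequence is C_D = k₁C_{A0}(e^(−k₁τ) − e^(−k₂τ))/(k₂−k₁).
e^(−k₁τ) = e^(−2.93×1.27) = e^(−3.721) = 0.02421; e^(−k₂τ) = e^(−0.8255) = 0.4380.
C_D = 2.93×3.21/(0.650−2.93) × (0.02421−0.4380) = (-4.125)×(-0.4138) = 1.707 mol·L⁻¹.
C_A = C_{A0}e^(−k₁τ) = 0.07771 mol·L⁻¹, so C_U = C_{A0}−C_A−C_D = 1.425 mol·L⁻¹; C_D/C_U = 1.20.

1.20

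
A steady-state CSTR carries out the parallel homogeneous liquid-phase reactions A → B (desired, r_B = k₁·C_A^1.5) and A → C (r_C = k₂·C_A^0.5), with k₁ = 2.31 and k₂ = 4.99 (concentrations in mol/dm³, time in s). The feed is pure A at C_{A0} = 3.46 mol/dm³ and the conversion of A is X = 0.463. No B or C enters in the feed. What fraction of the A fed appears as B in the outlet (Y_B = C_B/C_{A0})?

Exit C_A = C_{A0}(1−X) = 3.46×0.537 = 1.858 mol/dm³.
In a CSTR the entire volume is at exit conditions, so r_B = 2.31×1.858^1.5 = 5.850 and r_C = 4.99×1.858^0.5 = 6.802.
Fraction of consumed A going to B: r_B/(r_B+r_C) = 0.4624.
C_B = 0.4624·C_{A0}·X = 0.4624×3.46×0.463 = 0.741 mol/dm³; Y_B = C_B/C_{A0} = 0.214.

0.214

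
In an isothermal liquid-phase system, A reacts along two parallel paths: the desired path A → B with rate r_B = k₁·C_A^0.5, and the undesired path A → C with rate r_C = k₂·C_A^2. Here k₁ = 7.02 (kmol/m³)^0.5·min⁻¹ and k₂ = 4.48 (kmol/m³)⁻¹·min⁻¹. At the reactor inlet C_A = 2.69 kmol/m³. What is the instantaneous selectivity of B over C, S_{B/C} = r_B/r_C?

0.355

S_{B/C} = r_B/r_C = (k₁·C_A^0.5)/(k₂·C_A^2) = (k₁/k₂)·C_A^-1.5.
= (7.02×2.690^0.5) / (4.48×2.690^2) = 11.51/32.42 = 0.355.
The undesired path is higher order in A, so low C_A (CSTR or dilute feed) favours B.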